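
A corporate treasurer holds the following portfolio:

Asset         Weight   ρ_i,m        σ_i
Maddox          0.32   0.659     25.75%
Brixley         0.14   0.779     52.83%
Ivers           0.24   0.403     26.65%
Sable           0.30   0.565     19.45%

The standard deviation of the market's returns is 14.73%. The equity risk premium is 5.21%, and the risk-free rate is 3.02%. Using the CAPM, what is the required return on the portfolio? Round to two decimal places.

β_Maddox = 0.659 × 25.75% / 14.73% = 1.1520
β_Brixley = 0.779 × 52.83% / 14.73% = 2.7939
β_Ivers = 0.403 × 26.65% / 14.73% = 0.7291
β_Sable = 0.565 × 19.45% / 14.73% = 0.7460
β_P = Σ w_i β_i = 0.32×1.1520 + 0.14×2.7939 + 0.24×0.7291 + 0.30×0.7460 = 1.1586
E(R_P) = R_f + β_P × MRP = 3.02% + 1.1586 × 5.21% = 9.06%

9.06%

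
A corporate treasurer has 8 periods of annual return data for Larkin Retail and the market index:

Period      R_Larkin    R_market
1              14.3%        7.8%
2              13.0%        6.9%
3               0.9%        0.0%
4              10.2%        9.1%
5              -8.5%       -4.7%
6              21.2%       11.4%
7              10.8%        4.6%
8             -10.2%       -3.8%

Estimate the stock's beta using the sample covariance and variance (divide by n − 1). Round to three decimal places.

Mean R_i = (14.3 + 13.0 + 0.9 + 10.2 − 8.5 + 21.2 + 10.8 − 10.2) / 8 = 6.4625%
Mean R_m = (7.8 + 6.9 + 0.0 + 9.1 − 4.7 + 11.4 + 4.6 − 3.8) / 8 = 3.9125%
Σ(R_i − R̄_i)(R_m − R̄_m) = 461.8538  ⇒  Cov = 461.8538 / 7 = 65.9791
Σ(R_m − R̄_m)² = 256.4488  ⇒  Var(R_m) = 256.4488 / 7 = 36.6355
β = Cov / Var(R_m) = 65.9791 / 36.6355 = 1.8010

1.801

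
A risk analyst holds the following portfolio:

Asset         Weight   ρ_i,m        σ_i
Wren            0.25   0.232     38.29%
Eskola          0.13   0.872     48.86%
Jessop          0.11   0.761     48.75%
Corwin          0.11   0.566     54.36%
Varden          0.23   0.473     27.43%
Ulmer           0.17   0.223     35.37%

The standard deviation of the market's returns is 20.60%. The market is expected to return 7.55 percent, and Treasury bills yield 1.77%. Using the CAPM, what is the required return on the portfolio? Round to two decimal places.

β_Wren = 0.232 × 38.29% / 20.60% = 0.4312
β_Eskola = 0.872 × 48.86% / 20.60% = 2.0682
β_Jessop = 0.761 × 48.75% / 20.60% = 1.8009
β_Corwin = 0.566 × 54.36% / 20.60% = 1.4936
β_Varden = 0.473 × 27.43% / 20.60% = 0.6298
β_Ulmer = 0.223 × 35.37% / 20.60% = 0.3829
β_P = Σ w_i β_i = 0.25×0.4312 + 0.13×2.0682 + 0.11×1.8009 + 0.11×1.4936 + 0.23×0.6298 + 0.17×0.3829 = 0.9490
MRP = 7.55% − 1.77% = 5.78%
E(R_P) = R_f + β_P × MRP = 1.77% + 0.9490 × 5.78% = 7.26%

7.26%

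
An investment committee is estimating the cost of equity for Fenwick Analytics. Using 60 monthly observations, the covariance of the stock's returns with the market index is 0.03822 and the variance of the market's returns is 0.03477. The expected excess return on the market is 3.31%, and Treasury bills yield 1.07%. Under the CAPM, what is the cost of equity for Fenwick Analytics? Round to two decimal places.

β = Cov(R_i, R_m) / Var(R_m) = 0.03822 / 0.03477 = 1.0992
E(R) = R_f + β × MRP = 1.07% + 1.0992 × 3.31% = 4.71%

4.71%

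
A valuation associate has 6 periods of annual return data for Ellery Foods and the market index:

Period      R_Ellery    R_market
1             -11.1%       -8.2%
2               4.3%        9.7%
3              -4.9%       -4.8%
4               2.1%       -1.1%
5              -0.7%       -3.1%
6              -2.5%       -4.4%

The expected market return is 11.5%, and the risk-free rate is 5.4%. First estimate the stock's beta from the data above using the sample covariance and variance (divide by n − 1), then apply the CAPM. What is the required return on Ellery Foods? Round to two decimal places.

9.93%

Mean R_i = (-11.1 + 4.3 − 4.9 + 2.1 − 0.7 − 2.5) / 6 = -2.1333%
Mean R_m = (-8.2 + 9.7 − 4.8 − 1.1 − 3.1 − 4.4) / 6 = -1.9833%
Σ(R_i − R̄_i)(R_m − R̄_m) = 141.7233  ⇒  Cov = 141.7233 / 5 = 28.3447
Σ(R_m − R̄_m)² = 190.9483  ⇒  Var(R_m) = 190.9483 / 5 = 38.1897
β = Cov / Var(R_m) = 28.3447 / 38.1897 = 0.7422
MRP = 11.5% − 5.4% = 6.10%
E(R) = R_f + β × MRP = 5.4% + 0.7422 × 6.1% = 9.93%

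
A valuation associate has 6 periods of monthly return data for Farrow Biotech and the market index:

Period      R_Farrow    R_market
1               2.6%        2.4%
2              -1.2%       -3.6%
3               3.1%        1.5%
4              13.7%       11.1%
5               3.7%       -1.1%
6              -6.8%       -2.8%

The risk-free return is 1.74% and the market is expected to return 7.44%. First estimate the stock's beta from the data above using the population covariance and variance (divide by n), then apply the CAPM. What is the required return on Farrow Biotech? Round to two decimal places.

8.21%

Mean R_i = (2.6 − 1.2 + 3.1 + 13.7 + 3.7 − 6.8) / 6 = 2.5167%
Mean R_m = (2.4 − 3.6 + 1.5 + 11.1 − 1.1 − 2.8) / 6 = 1.2500%
Σ(R_i − R̄_i)(R_m − R̄_m) = 163.3750  ⇒  Cov = 163.3750 / 6 = 27.2292
Σ(R_m − R̄_m)² = 143.8550  ⇒  Var(R_m) = 143.8550 / 6 = 23.9758
β = Cov / Var(R_m) = 27.2292 / 23.9758 = 1.1357
MRP = 7.44% − 1.74% = 5.70%
E(R) = R_f + β × MRP = 1.74% + 1.1357 × 5.70% = 8.21%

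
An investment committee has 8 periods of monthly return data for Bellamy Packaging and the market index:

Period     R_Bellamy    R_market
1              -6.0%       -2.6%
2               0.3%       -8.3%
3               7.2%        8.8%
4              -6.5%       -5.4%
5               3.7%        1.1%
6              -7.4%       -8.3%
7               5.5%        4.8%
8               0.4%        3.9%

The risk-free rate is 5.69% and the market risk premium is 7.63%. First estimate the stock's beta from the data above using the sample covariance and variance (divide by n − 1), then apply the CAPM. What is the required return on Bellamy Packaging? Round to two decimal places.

Mean R_i = (-6.0 + 0.3 + 7.2 − 6.5 + 3.7 − 7.4 + 5.5 + 0.4) / 8 = -0.3500%
Mean R_m = (-2.6 − 8.3 + 8.8 − 5.4 + 1.1 − 8.3 + 4.8 + 3.9) / 8 = -0.7500%
Σ(R_i − R̄_i)(R_m − R̄_m) = 202.9200  ⇒  Cov = 202.9200 / 7 = 28.9886
Σ(R_m − R̄_m)² = 286.1000  ⇒  Var(R_m) = 286.1000 / 7 = 40.8714
β = Cov / Var(R_m) = 28.9886 / 40.8714 = 0.7093
E(R) = R_f + β × MRP = 5.69% + 0.7093 × 7.63% = 11.10%

11.10%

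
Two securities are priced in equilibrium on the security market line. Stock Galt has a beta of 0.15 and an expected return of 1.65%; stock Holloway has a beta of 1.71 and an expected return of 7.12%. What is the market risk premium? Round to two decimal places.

Both satisfy E(R) = R_f + β·MRP, so the slope of the SML is
MRP = (7.12% − 1.65%) / (1.71 − 0.15) = 5.47% / 1.56 = 3.5064%

3.51%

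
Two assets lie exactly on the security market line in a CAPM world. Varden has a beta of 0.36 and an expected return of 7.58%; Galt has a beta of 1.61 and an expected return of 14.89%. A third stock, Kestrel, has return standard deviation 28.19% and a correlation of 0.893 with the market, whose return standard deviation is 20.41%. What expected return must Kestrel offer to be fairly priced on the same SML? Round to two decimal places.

12.69%

MRP = (14.89% − 7.58%) / (1.61 − 0.36) = 5.8480%
R_f = 7.58% − 0.36 × 5.8480% = 5.4747%
β_Kestrel = ρ·σ_i/σ_m = 0.893 × 28.19 / 20.41 = 1.2334
E(R_Kestrel) = R_f + β × MRP = 5.4747% + 1.2334 × 5.8480% = 12.69%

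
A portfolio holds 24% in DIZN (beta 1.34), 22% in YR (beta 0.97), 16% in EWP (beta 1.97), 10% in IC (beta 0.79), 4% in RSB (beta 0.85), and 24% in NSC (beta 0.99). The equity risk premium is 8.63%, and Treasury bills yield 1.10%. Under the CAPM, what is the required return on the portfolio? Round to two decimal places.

11.46%

β_P = Σ w_i β_i = 0.24×1.34 + 0.22×0.97 + 0.16×1.97 + 0.10×0.79 + 0.04×0.85 + 0.24×0.99 = 1.2008
E(R_P) = R_f + β_P × MRP = 1.10% + 1.2008 × 8.63% = 11.46%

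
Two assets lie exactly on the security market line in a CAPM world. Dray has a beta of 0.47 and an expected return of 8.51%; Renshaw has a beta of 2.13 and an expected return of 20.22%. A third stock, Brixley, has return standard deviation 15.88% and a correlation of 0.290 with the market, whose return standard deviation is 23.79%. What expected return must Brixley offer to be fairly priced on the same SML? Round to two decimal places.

6.56%

MRP = (20.22% − 8.51%) / (2.13 − 0.47) = 7.0542%
R_f = 8.51% − 0.47 × 7.0542% = 5.1945%
β_Brixley = ρ·σ_i/σ_m = 0.290 × 15.88 / 23.79 = 0.1936
E(R_Brixley) = R_f + β × MRP = 5.1945% + 0.1936 × 7.0542% = 6.56%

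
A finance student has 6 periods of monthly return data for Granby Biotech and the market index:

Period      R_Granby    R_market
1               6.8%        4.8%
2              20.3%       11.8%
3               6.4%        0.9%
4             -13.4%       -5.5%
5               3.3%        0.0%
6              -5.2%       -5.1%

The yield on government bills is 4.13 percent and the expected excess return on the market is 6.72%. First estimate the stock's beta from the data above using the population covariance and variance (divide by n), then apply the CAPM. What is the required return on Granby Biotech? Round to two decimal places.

Mean R_i = (6.8 + 20.3 + 6.4 − 13.4 + 3.3 − 5.2) / 6 = 3.0333%
Mean R_m = (4.8 + 11.8 + 0.9 − 5.5 + 0.0 − 5.1) / 6 = 1.1500%
Σ(R_i − R̄_i)(R_m − R̄_m) = 357.2300  ⇒  Cov = 357.2300 / 6 = 59.5383
Σ(R_m − R̄_m)² = 211.4150  ⇒  Var(R_m) = 211.4150 / 6 = 35.2358
β = Cov / Var(R_m) = 59.5383 / 35.2358 = 1.6897
E(R) = R_f + β × MRP = 4.13% + 1.6897 × 6.72% = 15.48%

15.48%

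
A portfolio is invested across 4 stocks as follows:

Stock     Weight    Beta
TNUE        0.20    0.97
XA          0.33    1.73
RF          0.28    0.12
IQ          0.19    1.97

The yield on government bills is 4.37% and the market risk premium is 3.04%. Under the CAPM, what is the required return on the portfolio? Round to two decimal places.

7.94%

β_P = Σ w_i β_i = 0.20×0.97 + 0.33×1.73 + 0.28×0.12 + 0.19×1.97 = 1.1728
E(R_P) = R_f + β_P × MRP = 4.37% + 1.1728 × 3.04% = 7.94%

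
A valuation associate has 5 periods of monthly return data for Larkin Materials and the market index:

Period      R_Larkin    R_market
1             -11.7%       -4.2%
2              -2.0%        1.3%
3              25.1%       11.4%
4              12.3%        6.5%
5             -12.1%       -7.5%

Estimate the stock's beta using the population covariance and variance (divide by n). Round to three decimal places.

2.055

Mean R_i = (-11.7 − 2.0 + 25.1 + 12.3 − 12.1) / 5 = 2.3200%
Mean R_m = (-4.2 + 1.3 + 11.4 + 6.5 − 7.5) / 5 = 1.5000%
Σ(R_i − R̄_i)(R_m − R̄_m) = 485.9800  ⇒  Cov = 485.9800 / 5 = 97.1960
Σ(R_m − R̄_m)² = 236.5400  ⇒  Var(R_m) = 236.5400 / 5 = 47.3080
β = Cov / Var(R_m) = 97.1960 / 47.3080 = 2.0545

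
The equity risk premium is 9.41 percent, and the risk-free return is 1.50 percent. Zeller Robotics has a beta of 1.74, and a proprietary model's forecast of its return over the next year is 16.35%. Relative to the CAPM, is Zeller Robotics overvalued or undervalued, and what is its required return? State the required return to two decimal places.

Overvalued; required return 17.87%

Required return = R_f + β·MRP = 1.50% + 1.74 × 9.41% = 17.87%
Forecast 16.35% < required 17.87% → the stock plots below the SML → overvalued.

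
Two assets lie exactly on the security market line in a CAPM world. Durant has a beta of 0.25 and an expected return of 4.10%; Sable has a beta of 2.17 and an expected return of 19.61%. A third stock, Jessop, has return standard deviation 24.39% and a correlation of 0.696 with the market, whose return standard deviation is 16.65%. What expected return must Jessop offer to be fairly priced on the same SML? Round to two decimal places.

MRP = (19.61% − 4.10%) / (2.17 − 0.25) = 8.0781%
R_f = 4.10% − 0.25 × 8.0781% = 2.0805%
β_Jessop = ρ·σ_i/σ_m = 0.696 × 24.39 / 16.65 = 1.0195
E(R_Jessop) = R_f + β × MRP = 2.0805% + 1.0195 × 8.0781% = 10.32%

10.32%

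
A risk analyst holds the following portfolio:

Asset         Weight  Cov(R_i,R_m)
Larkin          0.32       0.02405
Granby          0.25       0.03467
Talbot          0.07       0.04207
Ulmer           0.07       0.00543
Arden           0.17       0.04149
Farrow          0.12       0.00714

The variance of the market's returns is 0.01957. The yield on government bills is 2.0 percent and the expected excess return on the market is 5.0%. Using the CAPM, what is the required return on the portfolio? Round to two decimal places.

β_Larkin = 0.02405 / 0.01957 = 1.2289
β_Granby = 0.03467 / 0.01957 = 1.7716
β_Talbot = 0.04207 / 0.01957 = 2.1497
β_Ulmer = 0.00543 / 0.01957 = 0.2775
β_Arden = 0.04149 / 0.01957 = 2.1201
β_Farrow = 0.00714 / 0.01957 = 0.3648
β_P = Σ w_i β_i = 0.32×1.2289 + 0.25×1.7716 + 0.07×2.1497 + 0.07×0.2775 + 0.17×2.1201 + 0.12×0.3648 = 1.4102
E(R_P) = R_f + β_P × MRP = 2.0% + 1.4102 × 5.0% = 9.05%

9.05%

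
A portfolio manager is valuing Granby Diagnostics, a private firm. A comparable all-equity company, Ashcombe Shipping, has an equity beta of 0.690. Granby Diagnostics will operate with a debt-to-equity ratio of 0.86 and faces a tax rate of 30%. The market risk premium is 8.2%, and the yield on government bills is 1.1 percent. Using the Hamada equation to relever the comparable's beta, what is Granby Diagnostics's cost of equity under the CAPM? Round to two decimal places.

10.16%

β_L = β_U × [1 + (1 − t)(D/E)] = 0.690 × [1 + (1 − 0.30) × 0.86]
    = 0.690 × [1 + 0.70 × 0.86] = 0.690 × 1.6020 = 1.1054
E(R) = R_f + β_L × MRP = 1.1% + 1.1054 × 8.2% = 10.16%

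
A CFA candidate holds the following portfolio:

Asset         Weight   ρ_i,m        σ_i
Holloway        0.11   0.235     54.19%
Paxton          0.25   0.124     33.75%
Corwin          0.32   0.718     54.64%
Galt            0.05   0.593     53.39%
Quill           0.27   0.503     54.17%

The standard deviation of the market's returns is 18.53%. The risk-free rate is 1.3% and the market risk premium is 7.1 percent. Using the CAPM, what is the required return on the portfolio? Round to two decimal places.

β_Holloway = 0.235 × 54.19% / 18.53% = 0.6872
β_Paxton = 0.124 × 33.75% / 18.53% = 0.2258
β_Corwin = 0.718 × 54.64% / 18.53% = 2.1172
β_Galt = 0.593 × 53.39% / 18.53% = 1.7086
β_Quill = 0.503 × 54.17% / 18.53% = 1.4705
β_P = Σ w_i β_i = 0.11×0.6872 + 0.25×0.2258 + 0.32×2.1172 + 0.05×1.7086 + 0.27×1.4705 = 1.2920
E(R_P) = R_f + β_P × MRP = 1.3% + 1.2920 × 7.1% = 10.47%

10.47%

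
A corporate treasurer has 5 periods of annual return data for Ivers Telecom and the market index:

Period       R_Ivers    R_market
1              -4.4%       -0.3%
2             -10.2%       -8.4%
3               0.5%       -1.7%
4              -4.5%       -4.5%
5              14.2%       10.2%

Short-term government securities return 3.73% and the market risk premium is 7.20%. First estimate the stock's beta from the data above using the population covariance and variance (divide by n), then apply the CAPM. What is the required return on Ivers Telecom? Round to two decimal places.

Mean R_i = (-4.4 − 10.2 + 0.5 − 4.5 + 14.2) / 5 = -0.8800%
Mean R_m = (-0.3 − 8.4 − 1.7 − 4.5 + 10.2) / 5 = -0.9400%
Σ(R_i − R̄_i)(R_m − R̄_m) = 247.1040  ⇒  Cov = 247.1040 / 5 = 49.4208
Σ(R_m − R̄_m)² = 193.4120  ⇒  Var(R_m) = 193.4120 / 5 = 38.6824
β = Cov / Var(R_m) = 49.4208 / 38.6824 = 1.2776
E(R) = R_f + β × MRP = 3.73% + 1.2776 × 7.20% = 12.93%

12.93%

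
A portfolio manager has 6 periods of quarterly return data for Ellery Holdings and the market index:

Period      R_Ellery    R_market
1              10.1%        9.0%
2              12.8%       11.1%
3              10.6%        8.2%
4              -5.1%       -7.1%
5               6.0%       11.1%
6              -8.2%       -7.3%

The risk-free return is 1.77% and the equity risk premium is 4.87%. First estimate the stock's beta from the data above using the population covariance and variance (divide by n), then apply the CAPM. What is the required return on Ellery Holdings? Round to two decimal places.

Mean R_i = (10.1 + 12.8 + 10.6 − 5.1 + 6.0 − 8.2) / 6 = 4.3667%
Mean R_m = (9.0 + 11.1 + 8.2 − 7.1 + 11.1 − 7.3) / 6 = 4.1667%
Σ(R_i − R̄_i)(R_m − R̄_m) = 373.4033  ⇒  Cov = 373.4033 / 6 = 62.2339
Σ(R_m − R̄_m)² = 394.1933  ⇒  Var(R_m) = 394.1933 / 6 = 65.6989
β = Cov / Var(R_m) = 62.2339 / 65.6989 = 0.9473
E(R) = R_f + β × MRP = 1.77% + 0.9473 × 4.87% = 6.38%

6.38%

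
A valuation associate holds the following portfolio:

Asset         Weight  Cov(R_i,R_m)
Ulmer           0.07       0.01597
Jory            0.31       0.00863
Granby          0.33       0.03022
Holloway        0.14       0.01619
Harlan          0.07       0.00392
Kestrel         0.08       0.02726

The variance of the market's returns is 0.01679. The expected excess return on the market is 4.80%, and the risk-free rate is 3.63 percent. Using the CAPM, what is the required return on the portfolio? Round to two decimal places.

8.92%

β_Ulmer = 0.01597 / 0.01679 = 0.9512
β_Jory = 0.00863 / 0.01679 = 0.5140
β_Granby = 0.03022 / 0.01679 = 1.7999
β_Holloway = 0.01619 / 0.01679 = 0.9643
β_Harlan = 0.00392 / 0.01679 = 0.2335
β_Kestrel = 0.02726 / 0.01679 = 1.6236
β_P = Σ w_i β_i = 0.07×0.9512 + 0.31×0.5140 + 0.33×1.7999 + 0.14×0.9643 + 0.07×0.2335 + 0.08×1.6236 = 1.1011
E(R_P) = R_f + β_P × MRP = 3.63% + 1.1011 × 4.80% = 8.92%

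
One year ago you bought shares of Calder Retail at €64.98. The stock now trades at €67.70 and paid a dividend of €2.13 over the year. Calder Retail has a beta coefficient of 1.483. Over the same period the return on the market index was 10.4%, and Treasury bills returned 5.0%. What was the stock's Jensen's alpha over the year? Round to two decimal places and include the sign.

-5.54%

Realised HPR = (P1 + D1 − P0) / P0 = (67.70 + 2.13 − 64.98) / 64.98 = 4.85 / 64.98 = 7.4638%
MRP = 10.4% − 5.0% = 5.40%
CAPM required = R_f + β·MRP = 5.0% + 1.483 × 5.4% = 13.0082%
α = realised − required = 7.4638% − 13.0082% = -5.54%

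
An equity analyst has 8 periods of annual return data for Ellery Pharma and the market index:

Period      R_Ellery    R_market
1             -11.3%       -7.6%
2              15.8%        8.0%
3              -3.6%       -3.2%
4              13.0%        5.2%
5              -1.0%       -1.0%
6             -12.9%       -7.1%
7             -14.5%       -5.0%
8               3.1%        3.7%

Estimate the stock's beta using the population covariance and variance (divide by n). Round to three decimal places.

Mean R_i = (-11.3 + 15.8 − 3.6 + 13.0 − 1.0 − 12.9 − 14.5 + 3.1) / 8 = -1.4250%
Mean R_m = (-7.6 + 8.0 − 3.2 + 5.2 − 1.0 − 7.1 − 5.0 + 3.7) / 8 = -0.8750%
Σ(R_i − R̄_i)(R_m − R̄_m) = 457.9850  ⇒  Cov = 457.9850 / 8 = 57.2481
Σ(R_m − R̄_m)² = 243.0150  ⇒  Var(R_m) = 243.0150 / 8 = 30.3769
β = Cov / Var(R_m) = 57.2481 / 30.3769 = 1.8846

1.885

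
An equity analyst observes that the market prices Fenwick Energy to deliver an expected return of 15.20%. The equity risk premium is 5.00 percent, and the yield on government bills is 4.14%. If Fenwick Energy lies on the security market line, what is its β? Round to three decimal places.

β = (E(R) − R_f) / MRP = (15.20% − 4.14%) / 5.00% = 11.06% / 5.00% = 2.212

2.212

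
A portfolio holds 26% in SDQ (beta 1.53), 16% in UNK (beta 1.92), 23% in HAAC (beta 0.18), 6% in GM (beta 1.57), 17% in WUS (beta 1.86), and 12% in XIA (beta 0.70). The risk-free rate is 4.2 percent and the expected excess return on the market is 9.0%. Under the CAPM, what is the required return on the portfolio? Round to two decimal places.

β_P = Σ w_i β_i = 0.26×1.53 + 0.16×1.92 + 0.23×0.18 + 0.06×1.57 + 0.17×1.86 + 0.12×0.70 = 1.2408
E(R_P) = R_f + β_P × MRP = 4.2% + 1.2408 × 9.0% = 15.37%

15.37%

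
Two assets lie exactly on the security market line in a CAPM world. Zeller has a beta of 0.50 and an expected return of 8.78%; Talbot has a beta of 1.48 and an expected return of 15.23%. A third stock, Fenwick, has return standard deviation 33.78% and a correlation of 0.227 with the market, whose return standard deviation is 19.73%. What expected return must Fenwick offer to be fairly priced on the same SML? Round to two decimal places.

8.05%

MRP = (15.23% − 8.78%) / (1.48 − 0.50) = 6.5816%
R_f = 8.78% − 0.50 × 6.5816% = 5.4892%
β_Fenwick = ρ·σ_i/σ_m = 0.227 × 33.78 / 19.73 = 0.3886
E(R_Fenwick) = R_f + β × MRP = 5.4892% + 0.3886 × 6.5816% = 8.05%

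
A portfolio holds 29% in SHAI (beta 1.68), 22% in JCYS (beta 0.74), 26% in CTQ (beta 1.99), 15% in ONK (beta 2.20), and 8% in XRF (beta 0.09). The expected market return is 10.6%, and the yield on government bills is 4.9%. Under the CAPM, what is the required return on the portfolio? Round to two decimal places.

13.48%

β_P = Σ w_i β_i = 0.29×1.68 + 0.22×0.74 + 0.26×1.99 + 0.15×2.20 + 0.08×0.09 = 1.5046
MRP = 10.6% − 4.9% = 5.70%
E(R_P) = R_f + β_P × MRP = 4.9% + 1.5046 × 5.7% = 13.48%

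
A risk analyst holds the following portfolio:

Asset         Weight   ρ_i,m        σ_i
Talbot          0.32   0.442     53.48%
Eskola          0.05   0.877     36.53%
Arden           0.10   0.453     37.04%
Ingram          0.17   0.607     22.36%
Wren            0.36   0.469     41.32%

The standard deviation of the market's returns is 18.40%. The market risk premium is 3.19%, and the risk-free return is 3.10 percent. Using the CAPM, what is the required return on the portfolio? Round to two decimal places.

β_Talbot = 0.442 × 53.48% / 18.40% = 1.2847
β_Eskola = 0.877 × 36.53% / 18.40% = 1.7411
β_Arden = 0.453 × 37.04% / 18.40% = 0.9119
β_Ingram = 0.607 × 22.36% / 18.40% = 0.7376
β_Wren = 0.469 × 41.32% / 18.40% = 1.0532
β_P = Σ w_i β_i = 0.32×1.2847 + 0.05×1.7411 + 0.10×0.9119 + 0.17×0.7376 + 0.36×1.0532 = 1.0939
E(R_P) = R_f + β_P × MRP = 3.10% + 1.0939 × 3.19% = 6.59%

6.59%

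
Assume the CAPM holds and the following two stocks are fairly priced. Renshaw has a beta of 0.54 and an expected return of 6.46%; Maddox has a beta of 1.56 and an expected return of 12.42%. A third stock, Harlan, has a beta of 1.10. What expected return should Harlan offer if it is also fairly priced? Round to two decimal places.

9.73%

MRP (SML slope) = (12.42% − 6.46%) / (1.56 − 0.54) = 5.96% / 1.02 = 5.8431%
R_f (intercept) = 6.46% − 0.54 × 5.8431% = 3.3047%
E(R_Harlan) = R_f + β × MRP = 3.3047% + 1.10 × 5.8431% = 9.73%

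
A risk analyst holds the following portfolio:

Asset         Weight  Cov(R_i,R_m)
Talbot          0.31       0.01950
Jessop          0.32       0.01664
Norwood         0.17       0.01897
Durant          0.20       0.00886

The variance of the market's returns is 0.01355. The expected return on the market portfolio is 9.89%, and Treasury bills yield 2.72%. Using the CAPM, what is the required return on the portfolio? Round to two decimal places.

β_Talbot = 0.01950 / 0.01355 = 1.4391
β_Jessop = 0.01664 / 0.01355 = 1.2280
β_Norwood = 0.01897 / 0.01355 = 1.4000
β_Durant = 0.00886 / 0.01355 = 0.6539
β_P = Σ w_i β_i = 0.31×1.4391 + 0.32×1.2280 + 0.17×1.4000 + 0.20×0.6539 = 1.2079
MRP = 9.89% − 2.72% = 7.17%
E(R_P) = R_f + β_P × MRP = 2.72% + 1.2079 × 7.17% = 11.38%

11.38%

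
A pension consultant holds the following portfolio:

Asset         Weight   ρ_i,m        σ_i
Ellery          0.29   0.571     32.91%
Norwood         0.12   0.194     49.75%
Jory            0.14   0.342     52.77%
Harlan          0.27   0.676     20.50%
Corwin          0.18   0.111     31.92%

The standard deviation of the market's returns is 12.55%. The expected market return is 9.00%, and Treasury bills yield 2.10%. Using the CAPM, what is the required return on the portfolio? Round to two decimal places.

β_Ellery = 0.571 × 32.91% / 12.55% = 1.4973
β_Norwood = 0.194 × 49.75% / 12.55% = 0.7690
β_Jory = 0.342 × 52.77% / 12.55% = 1.4380
β_Harlan = 0.676 × 20.50% / 12.55% = 1.1042
β_Corwin = 0.111 × 31.92% / 12.55% = 0.2823
β_P = Σ w_i β_i = 0.29×1.4973 + 0.12×0.7690 + 0.14×1.4380 + 0.27×1.1042 + 0.18×0.2823 = 1.0768
MRP = 9.00% − 2.10% = 6.90%
E(R_P) = R_f + β_P × MRP = 2.10% + 1.0768 × 6.90% = 9.53%

9.53%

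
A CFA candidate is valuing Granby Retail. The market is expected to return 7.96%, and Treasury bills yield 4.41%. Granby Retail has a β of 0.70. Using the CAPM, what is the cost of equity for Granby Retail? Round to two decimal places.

6.90%

Market risk premium = E(R_m) − R_f = 7.96% − 4.41% = 3.55%
E(R) = R_f + β × MRP = 4.41% + 0.70 × 3.55% = 6.90%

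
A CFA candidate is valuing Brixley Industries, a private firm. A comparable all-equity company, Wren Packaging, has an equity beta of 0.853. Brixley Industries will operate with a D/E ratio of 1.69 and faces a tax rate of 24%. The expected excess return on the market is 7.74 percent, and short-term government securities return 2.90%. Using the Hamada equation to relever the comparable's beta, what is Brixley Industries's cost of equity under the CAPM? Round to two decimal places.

17.98%

β_L = β_U × [1 + (1 − t)(D/E)] = 0.853 × [1 + (1 − 0.24) × 1.69]
    = 0.853 × [1 + 0.76 × 1.69] = 0.853 × 2.2844 = 1.9486
E(R) = R_f + β_L × MRP = 2.90% + 1.9486 × 7.74% = 17.98%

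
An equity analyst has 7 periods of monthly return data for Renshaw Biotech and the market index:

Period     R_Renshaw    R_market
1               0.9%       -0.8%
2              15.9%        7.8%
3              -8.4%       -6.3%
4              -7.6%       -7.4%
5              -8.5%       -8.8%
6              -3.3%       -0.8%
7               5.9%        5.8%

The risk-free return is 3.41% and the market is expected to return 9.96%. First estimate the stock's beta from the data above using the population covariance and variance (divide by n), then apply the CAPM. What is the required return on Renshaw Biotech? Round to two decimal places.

Mean R_i = (0.9 + 15.9 − 8.4 − 7.6 − 8.5 − 3.3 + 5.9) / 7 = -0.7286%
Mean R_m = (-0.8 + 7.8 − 6.3 − 7.4 − 8.8 − 0.8 + 5.8) / 7 = -1.5000%
Σ(R_i − R̄_i)(R_m − R̄_m) = 336.4700  ⇒  Cov = 336.4700 / 7 = 48.0671
Σ(R_m − R̄_m)² = 251.9000  ⇒  Var(R_m) = 251.9000 / 7 = 35.9857
β = Cov / Var(R_m) = 48.0671 / 35.9857 = 1.3357
MRP = 9.96% − 3.41% = 6.55%
E(R) = R_f + β × MRP = 3.41% + 1.3357 × 6.55% = 12.16%

12.16%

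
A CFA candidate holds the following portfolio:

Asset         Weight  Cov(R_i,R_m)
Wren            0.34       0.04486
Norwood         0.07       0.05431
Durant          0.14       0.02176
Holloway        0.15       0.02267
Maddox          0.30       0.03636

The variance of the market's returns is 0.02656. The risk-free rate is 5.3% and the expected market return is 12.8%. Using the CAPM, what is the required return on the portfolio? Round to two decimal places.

β_Wren = 0.04486 / 0.02656 = 1.6890
β_Norwood = 0.05431 / 0.02656 = 2.0448
β_Durant = 0.02176 / 0.02656 = 0.8193
β_Holloway = 0.02267 / 0.02656 = 0.8535
β_Maddox = 0.03636 / 0.02656 = 1.3690
β_P = Σ w_i β_i = 0.34×1.6890 + 0.07×2.0448 + 0.14×0.8193 + 0.15×0.8535 + 0.30×1.3690 = 1.3708
MRP = 12.8% − 5.3% = 7.50%
E(R_P) = R_f + β_P × MRP = 5.3% + 1.3708 × 7.5% = 15.58%

15.58%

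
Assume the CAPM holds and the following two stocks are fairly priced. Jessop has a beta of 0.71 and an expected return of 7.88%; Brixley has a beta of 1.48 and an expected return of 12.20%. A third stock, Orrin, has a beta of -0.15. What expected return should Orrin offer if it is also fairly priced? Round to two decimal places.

3.06%

MRP (SML slope) = (12.20% − 7.88%) / (1.48 − 0.71) = 4.32% / 0.77 = 5.6104%
R_f (intercept) = 7.88% − 0.71 × 5.6104% = 3.8966%
E(R_Orrin) = R_f + β × MRP = 3.8966% + -0.15 × 5.6104% = 3.06%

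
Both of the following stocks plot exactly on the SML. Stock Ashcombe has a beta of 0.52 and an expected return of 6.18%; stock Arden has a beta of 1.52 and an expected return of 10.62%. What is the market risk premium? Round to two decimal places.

4.44%

Both satisfy E(R) = R_f + β·MRP, so the slope of the SML is
MRP = (10.62% − 6.18%) / (1.52 − 0.52) = 4.44% / 1.00 = 4.4400%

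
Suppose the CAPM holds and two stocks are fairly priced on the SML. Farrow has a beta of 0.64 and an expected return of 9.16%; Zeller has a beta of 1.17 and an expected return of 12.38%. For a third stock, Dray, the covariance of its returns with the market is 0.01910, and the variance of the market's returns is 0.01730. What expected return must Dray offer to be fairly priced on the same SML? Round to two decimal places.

11.98%

MRP = (12.38% − 9.16%) / (1.17 − 0.64) = 6.0755%
R_f = 9.16% − 0.64 × 6.0755% = 5.2717%
β_Dray = Cov / Var(R_m) = 0.01910 / 0.01730 = 1.1040
E(R_Dray) = R_f + β × MRP = 5.2717% + 1.1040 × 6.0755% = 11.98%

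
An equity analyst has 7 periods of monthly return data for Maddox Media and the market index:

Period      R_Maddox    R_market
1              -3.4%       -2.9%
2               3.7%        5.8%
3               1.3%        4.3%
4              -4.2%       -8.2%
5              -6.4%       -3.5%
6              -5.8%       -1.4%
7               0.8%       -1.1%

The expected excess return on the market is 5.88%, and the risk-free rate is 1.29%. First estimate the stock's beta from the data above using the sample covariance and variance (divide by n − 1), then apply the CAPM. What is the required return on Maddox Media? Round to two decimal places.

Mean R_i = (-3.4 + 3.7 + 1.3 − 4.2 − 6.4 − 5.8 + 0.8) / 7 = -2.0000%
Mean R_m = (-2.9 + 5.8 + 4.3 − 8.2 − 3.5 − 1.4 − 1.1) / 7 = -1.0000%
Σ(R_i − R̄_i)(R_m − R̄_m) = 86.9900  ⇒  Cov = 86.9900 / 6 = 14.4983
Σ(R_m − R̄_m)² = 136.2000  ⇒  Var(R_m) = 136.2000 / 6 = 22.7000
β = Cov / Var(R_m) = 14.4983 / 22.7000 = 0.6387
E(R) = R_f + β × MRP = 1.29% + 0.6387 × 5.88% = 5.05%

5.05%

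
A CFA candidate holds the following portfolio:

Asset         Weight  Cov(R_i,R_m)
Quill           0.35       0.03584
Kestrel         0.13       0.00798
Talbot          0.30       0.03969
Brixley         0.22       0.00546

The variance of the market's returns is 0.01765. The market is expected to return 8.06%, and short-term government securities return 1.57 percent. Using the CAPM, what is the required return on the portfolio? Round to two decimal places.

11.38%

β_Quill = 0.03584 / 0.01765 = 2.0306
β_Kestrel = 0.00798 / 0.01765 = 0.4521
β_Talbot = 0.03969 / 0.01765 = 2.2487
β_Brixley = 0.00546 / 0.01765 = 0.3093
β_P = Σ w_i β_i = 0.35×2.0306 + 0.13×0.4521 + 0.30×2.2487 + 0.22×0.3093 = 1.5121
MRP = 8.06% − 1.57% = 6.49%
E(R_P) = R_f + β_P × MRP = 1.57% + 1.5121 × 6.49% = 11.38%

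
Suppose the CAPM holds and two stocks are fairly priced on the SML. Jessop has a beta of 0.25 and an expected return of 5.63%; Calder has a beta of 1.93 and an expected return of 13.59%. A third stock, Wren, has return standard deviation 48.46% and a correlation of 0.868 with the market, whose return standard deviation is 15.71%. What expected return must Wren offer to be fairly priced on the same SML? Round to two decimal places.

17.13%

MRP = (13.59% − 5.63%) / (1.93 − 0.25) = 4.7381%
R_f = 5.63% − 0.25 × 4.7381% = 4.4455%
β_Wren = ρ·σ_i/σ_m = 0.868 × 48.46 / 15.71 = 2.6775
E(R_Wren) = R_f + β × MRP = 4.4455% + 2.6775 × 4.7381% = 17.13%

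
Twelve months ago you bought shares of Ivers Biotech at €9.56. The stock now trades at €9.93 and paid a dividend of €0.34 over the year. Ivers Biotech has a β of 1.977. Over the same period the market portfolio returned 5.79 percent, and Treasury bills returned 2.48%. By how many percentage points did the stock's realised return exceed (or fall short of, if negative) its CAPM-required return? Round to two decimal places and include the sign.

-1.60%

Realised HPR = (P1 + D1 − P0) / P0 = (9.93 + 0.34 − 9.56) / 9.56 = 0.71 / 9.56 = 7.4268%
MRP = 5.79% − 2.48% = 3.31%
CAPM required = R_f + β·MRP = 2.48% + 1.977 × 3.31% = 9.02387%
α = realised − required = 7.4268% − 9.02387% = -1.60%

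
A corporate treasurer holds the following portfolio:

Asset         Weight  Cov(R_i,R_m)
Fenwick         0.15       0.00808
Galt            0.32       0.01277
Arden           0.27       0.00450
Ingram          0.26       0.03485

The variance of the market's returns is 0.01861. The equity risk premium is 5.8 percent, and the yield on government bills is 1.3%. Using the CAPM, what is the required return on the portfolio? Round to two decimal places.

β_Fenwick = 0.00808 / 0.01861 = 0.4342
β_Galt = 0.01277 / 0.01861 = 0.6862
β_Arden = 0.00450 / 0.01861 = 0.2418
β_Ingram = 0.03485 / 0.01861 = 1.8726
β_P = Σ w_i β_i = 0.15×0.4342 + 0.32×0.6862 + 0.27×0.2418 + 0.26×1.8726 = 0.8369
E(R_P) = R_f + β_P × MRP = 1.3% + 0.8369 × 5.8% = 6.15%

6.15%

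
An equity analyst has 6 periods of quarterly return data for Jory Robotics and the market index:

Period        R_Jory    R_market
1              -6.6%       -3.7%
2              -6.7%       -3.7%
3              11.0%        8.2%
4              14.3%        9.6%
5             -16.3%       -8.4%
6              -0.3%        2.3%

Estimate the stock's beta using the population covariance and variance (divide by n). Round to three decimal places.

Mean R_i = (-6.6 − 6.7 + 11.0 + 14.3 − 16.3 − 0.3) / 6 = -0.7667%
Mean R_m = (-3.7 − 3.7 + 8.2 + 9.6 − 8.4 + 2.3) / 6 = 0.7167%
Σ(R_i − R̄_i)(R_m − R̄_m) = 416.2167  ⇒  Cov = 416.2167 / 6 = 69.3695
Σ(R_m − R̄_m)² = 259.5483  ⇒  Var(R_m) = 259.5483 / 6 = 43.2581
β = Cov / Var(R_m) = 69.3695 / 43.2581 = 1.6036

1.604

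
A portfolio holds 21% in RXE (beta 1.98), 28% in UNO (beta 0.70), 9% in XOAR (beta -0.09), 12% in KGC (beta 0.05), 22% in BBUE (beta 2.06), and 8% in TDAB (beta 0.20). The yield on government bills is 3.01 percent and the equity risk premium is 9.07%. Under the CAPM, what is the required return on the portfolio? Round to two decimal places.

12.80%

β_P = Σ w_i β_i = 0.21×1.98 + 0.28×0.70 + 0.09×-0.09 + 0.12×0.05 + 0.22×2.06 + 0.08×0.20 = 1.0789
E(R_P) = R_f + β_P × MRP = 3.01% + 1.0789 × 9.07% = 12.80%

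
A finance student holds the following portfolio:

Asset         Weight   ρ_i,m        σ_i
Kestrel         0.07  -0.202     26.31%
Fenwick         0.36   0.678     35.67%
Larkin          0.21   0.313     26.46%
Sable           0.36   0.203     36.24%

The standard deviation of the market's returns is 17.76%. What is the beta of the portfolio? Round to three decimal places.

0.716

β_Kestrel = -0.202 × 26.31% / 17.76% = -0.2992
β_Fenwick = 0.678 × 35.67% / 17.76% = 1.3617
β_Larkin = 0.313 × 26.46% / 17.76% = 0.4663
β_Sable = 0.203 × 36.24% / 17.76% = 0.4142
β_P = Σ w_i β_i = 0.07×-0.2992 + 0.36×1.3617 + 0.21×0.4663 + 0.36×0.4142 = 0.7163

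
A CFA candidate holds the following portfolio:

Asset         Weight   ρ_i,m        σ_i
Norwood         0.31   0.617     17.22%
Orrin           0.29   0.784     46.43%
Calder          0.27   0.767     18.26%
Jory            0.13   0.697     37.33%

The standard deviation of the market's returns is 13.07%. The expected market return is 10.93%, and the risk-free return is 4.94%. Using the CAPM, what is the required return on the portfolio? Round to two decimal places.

β_Norwood = 0.617 × 17.22% / 13.07% = 0.8129
β_Orrin = 0.784 × 46.43% / 13.07% = 2.7851
β_Calder = 0.767 × 18.26% / 13.07% = 1.0716
β_Jory = 0.697 × 37.33% / 13.07% = 1.9907
β_P = Σ w_i β_i = 0.31×0.8129 + 0.29×2.7851 + 0.27×1.0716 + 0.13×1.9907 = 1.6078
MRP = 10.93% − 4.94% = 5.99%
E(R_P) = R_f + β_P × MRP = 4.94% + 1.6078 × 5.99% = 14.57%

14.57%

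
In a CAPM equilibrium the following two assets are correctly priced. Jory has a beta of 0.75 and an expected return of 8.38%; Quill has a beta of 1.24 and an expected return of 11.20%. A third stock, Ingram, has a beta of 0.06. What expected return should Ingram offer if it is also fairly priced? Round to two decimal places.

MRP (SML slope) = (11.20% − 8.38%) / (1.24 − 0.75) = 2.82% / 0.49 = 5.7551%
R_f (intercept) = 8.38% − 0.75 × 5.7551% = 4.0637%
E(R_Ingram) = R_f + β × MRP = 4.0637% + 0.06 × 5.7551% = 4.41%

4.41%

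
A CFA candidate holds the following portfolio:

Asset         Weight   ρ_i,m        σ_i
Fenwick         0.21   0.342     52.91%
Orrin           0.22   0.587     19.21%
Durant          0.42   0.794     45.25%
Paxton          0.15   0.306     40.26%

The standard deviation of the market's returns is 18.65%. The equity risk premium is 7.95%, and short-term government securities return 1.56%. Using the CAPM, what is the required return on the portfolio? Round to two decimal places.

β_Fenwick = 0.342 × 52.91% / 18.65% = 0.9703
β_Orrin = 0.587 × 19.21% / 18.65% = 0.6046
β_Durant = 0.794 × 45.25% / 18.65% = 1.9265
β_Paxton = 0.306 × 40.26% / 18.65% = 0.6606
β_P = Σ w_i β_i = 0.21×0.9703 + 0.22×0.6046 + 0.42×1.9265 + 0.15×0.6606 = 1.2450
E(R_P) = R_f + β_P × MRP = 1.56% + 1.2450 × 7.95% = 11.46%

11.46%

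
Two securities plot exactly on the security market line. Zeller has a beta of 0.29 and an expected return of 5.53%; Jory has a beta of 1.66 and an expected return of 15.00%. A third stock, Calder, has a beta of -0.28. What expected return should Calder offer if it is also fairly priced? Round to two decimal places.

MRP (SML slope) = (15.00% − 5.53%) / (1.66 − 0.29) = 9.47% / 1.37 = 6.9124%
R_f (intercept) = 5.53% − 0.29 × 6.9124% = 3.5254%
E(R_Calder) = R_f + β × MRP = 3.5254% + -0.28 × 6.9124% = 1.59%

1.59%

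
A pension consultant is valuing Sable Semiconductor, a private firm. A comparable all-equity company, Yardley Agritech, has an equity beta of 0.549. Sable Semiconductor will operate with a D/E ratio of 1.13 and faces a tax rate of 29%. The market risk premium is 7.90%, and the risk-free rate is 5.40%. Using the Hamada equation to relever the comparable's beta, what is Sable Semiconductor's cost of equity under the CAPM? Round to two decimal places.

13.22%

β_L = β_U × [1 + (1 − t)(D/E)] = 0.549 × [1 + (1 − 0.29) × 1.13]
    = 0.549 × [1 + 0.71 × 1.13] = 0.549 × 1.8023 = 0.9895
E(R) = R_f + β_L × MRP = 5.40% + 0.9895 × 7.90% = 13.22%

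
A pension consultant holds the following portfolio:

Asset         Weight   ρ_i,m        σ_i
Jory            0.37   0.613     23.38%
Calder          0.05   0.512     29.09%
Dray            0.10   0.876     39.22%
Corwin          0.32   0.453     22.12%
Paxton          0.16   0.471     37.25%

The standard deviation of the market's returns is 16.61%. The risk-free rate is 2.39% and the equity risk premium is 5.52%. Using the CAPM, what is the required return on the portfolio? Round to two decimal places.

7.54%

β_Jory = 0.613 × 23.38% / 16.61% = 0.8629
β_Calder = 0.512 × 29.09% / 16.61% = 0.8967
β_Dray = 0.876 × 39.22% / 16.61% = 2.0684
β_Corwin = 0.453 × 22.12% / 16.61% = 0.6033
β_Paxton = 0.471 × 37.25% / 16.61% = 1.0563
β_P = Σ w_i β_i = 0.37×0.8629 + 0.05×0.8967 + 0.10×2.0684 + 0.32×0.6033 + 0.16×1.0563 = 0.9330
E(R_P) = R_f + β_P × MRP = 2.39% + 0.9330 × 5.52% = 7.54%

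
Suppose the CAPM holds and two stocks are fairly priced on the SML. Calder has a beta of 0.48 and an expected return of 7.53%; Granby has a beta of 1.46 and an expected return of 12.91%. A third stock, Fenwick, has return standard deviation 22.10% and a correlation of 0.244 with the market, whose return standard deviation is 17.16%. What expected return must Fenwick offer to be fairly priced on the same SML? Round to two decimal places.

6.62%

MRP = (12.91% − 7.53%) / (1.46 − 0.48) = 5.4898%
R_f = 7.53% − 0.48 × 5.4898% = 4.8949%
β_Fenwick = ρ·σ_i/σ_m = 0.244 × 22.10 / 17.16 = 0.3142
E(R_Fenwick) = R_f + β × MRP = 4.8949% + 0.3142 × 5.4898% = 6.62%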